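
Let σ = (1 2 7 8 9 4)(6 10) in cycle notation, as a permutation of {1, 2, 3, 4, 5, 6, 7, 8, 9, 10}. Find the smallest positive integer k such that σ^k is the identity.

The cycle type of σ is (6, 2, 1, 1).
The order is lcm(6, 2) = 6.

6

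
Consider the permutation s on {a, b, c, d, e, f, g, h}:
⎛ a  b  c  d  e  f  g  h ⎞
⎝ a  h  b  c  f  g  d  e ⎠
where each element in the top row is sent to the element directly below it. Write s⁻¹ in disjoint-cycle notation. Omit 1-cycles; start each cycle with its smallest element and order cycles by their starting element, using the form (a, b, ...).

(b, c, d, g, f, e, h)

First write s in disjoint cycles: (b, h, e, f, g, d, c).
The inverse reverses every cycle; in canonical form, s⁻¹ = (b, c, d, g, f, e, h).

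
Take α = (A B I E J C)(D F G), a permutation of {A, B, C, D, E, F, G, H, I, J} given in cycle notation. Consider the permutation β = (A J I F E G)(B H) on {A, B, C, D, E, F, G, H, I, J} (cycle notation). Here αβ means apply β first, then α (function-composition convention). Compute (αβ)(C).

(αβ)(C) = α(β(C)). β(C) = C, then α(C) = A. So (αβ)(C) = A.

A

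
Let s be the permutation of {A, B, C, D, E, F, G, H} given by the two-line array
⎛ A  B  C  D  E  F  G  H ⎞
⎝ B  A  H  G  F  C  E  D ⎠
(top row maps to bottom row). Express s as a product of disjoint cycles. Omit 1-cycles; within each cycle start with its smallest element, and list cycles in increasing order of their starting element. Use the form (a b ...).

(A B)(C H D G E F)

Iterating s from A gives A → B → A; that is the 2-cycle (A B).
Continuing from each remaining unvisited element yields (A B)(C H D G E F).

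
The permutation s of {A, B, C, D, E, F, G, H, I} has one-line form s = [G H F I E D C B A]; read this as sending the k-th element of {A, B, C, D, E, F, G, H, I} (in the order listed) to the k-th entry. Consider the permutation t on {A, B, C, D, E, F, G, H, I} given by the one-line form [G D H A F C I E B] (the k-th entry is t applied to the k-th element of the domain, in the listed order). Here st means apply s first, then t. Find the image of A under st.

I

(st)(A) = t(s(A)). s(A) = G, then t(G) = I. So (st)(A) = I.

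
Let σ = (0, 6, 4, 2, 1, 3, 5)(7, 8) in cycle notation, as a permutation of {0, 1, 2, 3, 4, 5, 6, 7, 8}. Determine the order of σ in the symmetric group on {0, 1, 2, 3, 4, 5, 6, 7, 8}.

14

The cycle type of σ is (7, 2).
The order is lcm(7, 2) = 14.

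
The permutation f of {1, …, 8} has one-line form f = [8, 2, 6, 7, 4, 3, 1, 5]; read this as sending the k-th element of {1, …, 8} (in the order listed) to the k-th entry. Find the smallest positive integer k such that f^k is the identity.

10

Decomposing into disjoint cycles gives cycle lengths 5, 2, 1.
Since disjoint cycles commute, ord(f) = lcm(5, 2) = 10.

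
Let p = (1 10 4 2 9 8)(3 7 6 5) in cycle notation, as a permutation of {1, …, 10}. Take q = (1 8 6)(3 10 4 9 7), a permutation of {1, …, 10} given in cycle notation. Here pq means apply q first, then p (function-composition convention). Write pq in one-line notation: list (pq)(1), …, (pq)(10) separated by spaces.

(pq)(x) = p(q(x)). Computing each image: p(q(1)) = p(8) = 1, p(q(2)) = p(2) = 9, p(q(3)) = p(10) = 4, p(q(4)) = p(9) = 8, p(q(5)) = p(5) = 3, p(q(6)) = p(1) = 10, p(q(7)) = p(3) = 7, p(q(8)) = p(6) = 5, p(q(9)) = p(7) = 6, p(q(10)) = p(4) = 2.
Hence pq = [1 9 4 8 3 10 7 5 6 2].

1 9 4 8 3 10 7 5 6 2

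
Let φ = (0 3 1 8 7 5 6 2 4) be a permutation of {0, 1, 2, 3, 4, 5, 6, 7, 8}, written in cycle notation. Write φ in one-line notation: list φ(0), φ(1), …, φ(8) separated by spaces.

Each element maps to the next entry in its cycle (wrapping to the front): 0↦3, 1↦8, 2↦4, 3↦1, 4↦0, 5↦6, 6↦2, 7↦5, 8↦7.
So the one-line form is 3 8 4 1 0 6 2 5 7.

3 8 4 1 0 6 2 5 7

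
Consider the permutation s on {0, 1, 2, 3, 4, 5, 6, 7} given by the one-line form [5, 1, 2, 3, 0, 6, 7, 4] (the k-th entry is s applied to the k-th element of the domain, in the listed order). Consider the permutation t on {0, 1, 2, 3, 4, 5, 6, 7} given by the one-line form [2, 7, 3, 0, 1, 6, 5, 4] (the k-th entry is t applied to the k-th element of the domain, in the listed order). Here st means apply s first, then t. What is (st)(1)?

7

(st)(1) = t(s(1)). s(1) = 1, then t(1) = 7. So (st)(1) = 7.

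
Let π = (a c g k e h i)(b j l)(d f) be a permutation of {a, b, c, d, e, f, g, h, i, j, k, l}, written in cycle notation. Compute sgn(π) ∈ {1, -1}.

The cycle lengths are 7, 3, 2.
A cycle is odd iff its length is even; π has 1 even-length cycle, so sgn(π) = (−1)^1 and π is odd.

-1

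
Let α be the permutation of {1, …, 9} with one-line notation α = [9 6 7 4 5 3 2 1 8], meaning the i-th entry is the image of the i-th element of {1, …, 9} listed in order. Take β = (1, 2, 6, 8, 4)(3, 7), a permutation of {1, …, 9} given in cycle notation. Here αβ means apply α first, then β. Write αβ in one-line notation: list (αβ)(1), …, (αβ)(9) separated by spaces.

9 8 3 1 5 7 6 2 4

(αβ)(x) = β(α(x)). Computing each image: β(α(1)) = β(9) = 9, β(α(2)) = β(6) = 8, β(α(3)) = β(7) = 3, β(α(4)) = β(4) = 1, β(α(5)) = β(5) = 5, β(α(6)) = β(3) = 7, β(α(7)) = β(2) = 6, β(α(8)) = β(1) = 2, β(α(9)) = β(8) = 4.
Hence αβ = [9 8 3 1 5 7 6 2 4].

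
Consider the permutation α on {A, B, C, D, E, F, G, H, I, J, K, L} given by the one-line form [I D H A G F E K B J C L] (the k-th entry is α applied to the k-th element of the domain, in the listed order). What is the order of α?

12

Writing α as disjoint cycles, the cycle lengths are 4, 3, 2, 1, 1, 1.
The order of α is the least common multiple of its cycle lengths: lcm(4, 3, 2) = 12.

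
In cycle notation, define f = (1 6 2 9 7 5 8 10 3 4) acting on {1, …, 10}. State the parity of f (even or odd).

The cycle lengths are 10.
A cycle is odd iff its length is even; f has 1 even-length cycle, so sgn(f) = (−1)^1 and f is odd.

odd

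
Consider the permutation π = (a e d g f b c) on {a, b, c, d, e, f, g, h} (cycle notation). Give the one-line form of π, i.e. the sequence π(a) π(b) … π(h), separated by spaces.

Image by image: a→e, b→c, c→a, d→g, e→d, f→b, g→f, h→h.
So the one-line form is e c a g d b f h.

e c a g d b f h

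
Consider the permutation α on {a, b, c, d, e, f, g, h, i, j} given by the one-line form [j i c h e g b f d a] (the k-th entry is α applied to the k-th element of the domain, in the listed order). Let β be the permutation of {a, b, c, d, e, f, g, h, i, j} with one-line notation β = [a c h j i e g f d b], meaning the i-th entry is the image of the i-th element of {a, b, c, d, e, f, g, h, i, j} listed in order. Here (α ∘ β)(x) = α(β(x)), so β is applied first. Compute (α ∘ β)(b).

c

First apply β: β(b) = c, then α(c) = c. Thus (α ∘ β)(b) = c.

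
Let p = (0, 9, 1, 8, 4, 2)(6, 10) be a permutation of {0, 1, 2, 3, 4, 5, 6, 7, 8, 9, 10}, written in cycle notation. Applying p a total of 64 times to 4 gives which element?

4 lies in the 6-cycle (0, 9, 1, 8, 4, 2).
Since the cycle has length 6, p^64 acts on it the same as p^4 (64 mod 6 = 4).
Advancing 4 steps from 4: 4 → 2 → 0 → 9 → 1.

1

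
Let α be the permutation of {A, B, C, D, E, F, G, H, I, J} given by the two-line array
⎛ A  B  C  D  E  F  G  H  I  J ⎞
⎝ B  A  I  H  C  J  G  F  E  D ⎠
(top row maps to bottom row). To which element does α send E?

The entry below E in the array is C, so α(E) = C.

C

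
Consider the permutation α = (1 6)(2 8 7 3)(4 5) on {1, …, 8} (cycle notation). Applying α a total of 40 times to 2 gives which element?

2

2 lies in the 4-cycle (2 8 7 3).
Powers repeat with period 4 on this cycle, and 40 mod 4 = 0, so α^40(2) = α^0(2).
So α^40(2) = 2.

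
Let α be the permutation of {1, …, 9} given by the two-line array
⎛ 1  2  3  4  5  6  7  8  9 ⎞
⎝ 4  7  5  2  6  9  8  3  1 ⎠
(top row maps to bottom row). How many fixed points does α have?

0

No element satisfies α(x) = x, so there are 0 fixed points.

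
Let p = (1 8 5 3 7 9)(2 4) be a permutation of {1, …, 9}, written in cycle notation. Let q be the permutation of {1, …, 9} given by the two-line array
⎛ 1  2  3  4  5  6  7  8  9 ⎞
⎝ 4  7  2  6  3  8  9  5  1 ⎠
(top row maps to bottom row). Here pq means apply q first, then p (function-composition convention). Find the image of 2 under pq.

(pq)(2) = p(q(2)). q(2) = 7, then p(7) = 9. So (pq)(2) = 9.

9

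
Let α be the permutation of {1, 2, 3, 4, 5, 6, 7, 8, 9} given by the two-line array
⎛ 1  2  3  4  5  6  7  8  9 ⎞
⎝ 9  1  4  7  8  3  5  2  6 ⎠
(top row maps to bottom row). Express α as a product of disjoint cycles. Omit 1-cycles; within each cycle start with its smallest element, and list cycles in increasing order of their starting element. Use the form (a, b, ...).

(1, 9, 6, 3, 4, 7, 5, 8, 2)

Iterating α from 1 gives 1 → 9 → 6 → 3 → 4 → 7 → 5 → 8 → 2 → 1; that is the 9-cycle (1, 9, 6, 3, 4, 7, 5, 8, 2).
Continuing from each remaining unvisited element yields (1, 9, 6, 3, 4, 7, 5, 8, 2).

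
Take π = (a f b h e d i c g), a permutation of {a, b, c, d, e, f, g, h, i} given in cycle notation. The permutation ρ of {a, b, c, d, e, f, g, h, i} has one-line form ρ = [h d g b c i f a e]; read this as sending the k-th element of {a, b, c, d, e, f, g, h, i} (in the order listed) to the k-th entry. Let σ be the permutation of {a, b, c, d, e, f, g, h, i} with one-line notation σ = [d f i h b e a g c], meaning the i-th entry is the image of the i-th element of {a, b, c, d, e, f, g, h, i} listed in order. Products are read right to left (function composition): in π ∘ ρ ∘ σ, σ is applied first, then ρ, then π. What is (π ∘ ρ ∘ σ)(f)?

g

Apply the permutations in order: σ(f) = e, then ρ(e) = c, then π(c) = g. So (π ∘ ρ ∘ σ)(f) = g.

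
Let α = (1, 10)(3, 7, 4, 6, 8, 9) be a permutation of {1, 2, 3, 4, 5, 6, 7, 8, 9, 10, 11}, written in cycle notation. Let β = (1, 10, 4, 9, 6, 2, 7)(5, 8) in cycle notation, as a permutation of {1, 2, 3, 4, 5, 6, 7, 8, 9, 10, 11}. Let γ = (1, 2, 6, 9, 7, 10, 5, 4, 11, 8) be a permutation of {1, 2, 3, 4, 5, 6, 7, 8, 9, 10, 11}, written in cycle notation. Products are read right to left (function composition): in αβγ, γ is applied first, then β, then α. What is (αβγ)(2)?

(αβγ)(2) = α(β(γ(2))). γ(2) = 6, then β(6) = 2, then α(2) = 2, so the result is 2.

2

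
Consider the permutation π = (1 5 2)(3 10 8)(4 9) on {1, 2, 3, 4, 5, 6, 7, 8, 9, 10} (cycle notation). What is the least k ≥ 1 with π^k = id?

6

The cycle type of π is (3, 3, 2, 1, 1).
Since disjoint cycles commute, ord(π) = lcm(3, 3, 2) = 6.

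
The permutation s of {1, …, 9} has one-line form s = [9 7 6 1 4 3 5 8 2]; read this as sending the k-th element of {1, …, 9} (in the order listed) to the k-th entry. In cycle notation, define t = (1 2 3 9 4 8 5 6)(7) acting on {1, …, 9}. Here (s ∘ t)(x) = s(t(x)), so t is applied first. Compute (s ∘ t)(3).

2

First apply t: t(3) = 9, then s(9) = 2. Thus (s ∘ t)(3) = 2.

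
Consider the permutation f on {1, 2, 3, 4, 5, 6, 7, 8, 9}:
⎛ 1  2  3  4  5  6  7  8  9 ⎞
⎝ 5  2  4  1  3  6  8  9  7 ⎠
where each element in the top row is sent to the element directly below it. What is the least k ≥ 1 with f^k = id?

Writing f as disjoint cycles, the cycle lengths are 4, 3, 1, 1.
The order is lcm(4, 3) = 12.

12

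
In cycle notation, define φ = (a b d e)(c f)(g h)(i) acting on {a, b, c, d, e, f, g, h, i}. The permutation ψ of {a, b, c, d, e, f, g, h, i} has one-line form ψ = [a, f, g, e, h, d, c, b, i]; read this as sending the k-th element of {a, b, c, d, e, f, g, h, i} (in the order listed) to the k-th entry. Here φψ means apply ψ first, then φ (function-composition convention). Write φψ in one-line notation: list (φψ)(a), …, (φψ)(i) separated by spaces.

b c h a g e f d i

(φψ)(x) = φ(ψ(x)). Computing each image: φ(ψ(a)) = φ(a) = b, φ(ψ(b)) = φ(f) = c, φ(ψ(c)) = φ(g) = h, φ(ψ(d)) = φ(e) = a, φ(ψ(e)) = φ(h) = g, φ(ψ(f)) = φ(d) = e, φ(ψ(g)) = φ(c) = f, φ(ψ(h)) = φ(b) = d, φ(ψ(i)) = φ(i) = i.
Hence φψ = [b c h a g e f d i].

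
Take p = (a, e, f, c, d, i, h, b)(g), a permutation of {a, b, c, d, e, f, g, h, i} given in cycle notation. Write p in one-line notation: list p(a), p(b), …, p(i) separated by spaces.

e a d i f c g b h

Reading each image from the cycles: a↦e, b↦a, c↦d, d↦i, e↦f, f↦c, g↦g, h↦b, i↦h.
Listing these in domain order gives e a d i f c g b h.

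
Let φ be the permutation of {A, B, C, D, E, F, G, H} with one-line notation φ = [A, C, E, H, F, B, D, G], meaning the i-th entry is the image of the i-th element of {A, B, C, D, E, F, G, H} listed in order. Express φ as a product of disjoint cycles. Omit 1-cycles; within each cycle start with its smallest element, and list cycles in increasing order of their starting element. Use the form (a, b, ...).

(B, C, E, F)(D, H, G)

Start at B and follow images: B → C → E → F → B, giving the cycle (B, C, E, F).
Repeating from the next unused element and collecting all non-trivial cycles gives (B, C, E, F)(D, H, G).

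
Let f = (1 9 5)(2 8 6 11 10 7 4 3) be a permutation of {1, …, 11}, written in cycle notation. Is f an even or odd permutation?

odd

The cycle lengths are 8, 3.
A cycle is odd iff its length is even; f has 1 even-length cycle, so sgn(f) = (−1)^1 and f is odd.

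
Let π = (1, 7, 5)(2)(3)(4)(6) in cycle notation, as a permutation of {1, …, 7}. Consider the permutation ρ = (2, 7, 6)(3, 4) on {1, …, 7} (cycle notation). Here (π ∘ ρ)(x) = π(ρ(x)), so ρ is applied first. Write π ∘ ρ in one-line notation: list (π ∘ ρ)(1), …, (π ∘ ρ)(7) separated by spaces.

Chase each element through ρ then π: 1 → 1 → 7; 2 → 7 → 5; 3 → 4 → 4; 4 → 3 → 3; 5 → 5 → 1; 6 → 2 → 2; 7 → 6 → 6.
Collecting the images, π ∘ ρ = [7 5 4 3 1 2 6].

7 5 4 3 1 2 6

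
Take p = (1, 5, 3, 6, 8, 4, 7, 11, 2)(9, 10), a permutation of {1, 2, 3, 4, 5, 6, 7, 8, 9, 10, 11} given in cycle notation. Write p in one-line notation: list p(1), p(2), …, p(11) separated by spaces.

Each element maps to the next entry in its cycle (wrapping to the front): 1↦5, 2↦1, 3↦6, 4↦7, 5↦3, 6↦8, 7↦11, 8↦4, 9↦10, 10↦9, 11↦2.
So the one-line form is 5 1 6 7 3 8 11 4 10 9 2.

5 1 6 7 3 8 11 4 10 9 2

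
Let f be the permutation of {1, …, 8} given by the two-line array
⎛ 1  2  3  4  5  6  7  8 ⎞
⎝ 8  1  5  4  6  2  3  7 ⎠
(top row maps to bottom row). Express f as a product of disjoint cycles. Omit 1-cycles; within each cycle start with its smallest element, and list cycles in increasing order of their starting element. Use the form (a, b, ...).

From 1: 1 → 8 → 7 → 3 → 5 → 6 → 2 → 1, closing the cycle (1, 8, 7, 3, 5, 6, 2).
Repeating from the next unused element and collecting all non-trivial cycles gives (1, 8, 7, 3, 5, 6, 2).

(1, 8, 7, 3, 5, 6, 2)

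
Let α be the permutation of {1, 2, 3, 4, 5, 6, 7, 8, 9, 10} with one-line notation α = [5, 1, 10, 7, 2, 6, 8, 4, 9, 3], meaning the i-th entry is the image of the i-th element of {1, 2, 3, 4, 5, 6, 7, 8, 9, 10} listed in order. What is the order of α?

6

Writing α as disjoint cycles, the cycle lengths are 3, 3, 2, 1, 1.
Since disjoint cycles commute, ord(α) = lcm(3, 3, 2) = 6.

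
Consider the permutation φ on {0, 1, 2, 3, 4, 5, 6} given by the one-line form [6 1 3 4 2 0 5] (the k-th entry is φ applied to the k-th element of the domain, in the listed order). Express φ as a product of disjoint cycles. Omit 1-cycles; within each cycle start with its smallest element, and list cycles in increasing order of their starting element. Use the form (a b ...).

Start at 0 and follow images: 0 → 6 → 5 → 0, giving the cycle (0 6 5).
Continuing from each remaining unvisited element yields (0 6 5)(2 3 4).

(0 6 5)(2 3 4)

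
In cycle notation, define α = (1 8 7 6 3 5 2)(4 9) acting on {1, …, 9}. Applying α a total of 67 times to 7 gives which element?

7 lies in the 7-cycle (1 8 7 6 3 5 2).
Powers repeat with period 7 on this cycle, and 67 mod 7 = 4, so α^67(7) = α^4(7).
Advancing 4 steps from 7: 7 → 6 → 3 → 5 → 2.

2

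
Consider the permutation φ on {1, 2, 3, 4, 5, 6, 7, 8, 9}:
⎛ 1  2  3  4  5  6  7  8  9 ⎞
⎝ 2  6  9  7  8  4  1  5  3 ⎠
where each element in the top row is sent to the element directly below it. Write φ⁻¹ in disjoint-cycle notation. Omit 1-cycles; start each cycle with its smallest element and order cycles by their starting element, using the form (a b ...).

The cycle decomposition of φ is (1 2 6 4 7)(3 9)(5 8).
Reversing each cycle (and rotating so the smallest element leads) gives φ⁻¹ = (1 7 4 6 2)(3 9)(5 8).

(1 7 4 6 2)(3 9)(5 8)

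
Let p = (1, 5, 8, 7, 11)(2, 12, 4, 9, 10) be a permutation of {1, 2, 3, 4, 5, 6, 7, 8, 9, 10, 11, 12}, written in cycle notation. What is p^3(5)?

11

5 lies in the 5-cycle (1, 5, 8, 7, 11).
Advancing 3 steps from 5: 5 → 8 → 7 → 11.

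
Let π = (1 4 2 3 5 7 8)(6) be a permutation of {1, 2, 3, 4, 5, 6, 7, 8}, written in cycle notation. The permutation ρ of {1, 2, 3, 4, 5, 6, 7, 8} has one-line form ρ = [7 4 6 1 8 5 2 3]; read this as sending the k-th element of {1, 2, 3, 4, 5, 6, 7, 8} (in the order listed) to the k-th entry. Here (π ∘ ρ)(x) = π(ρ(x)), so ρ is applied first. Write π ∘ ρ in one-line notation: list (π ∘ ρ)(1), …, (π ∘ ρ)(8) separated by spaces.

8 2 6 4 1 7 3 5

Chase each element through ρ then π: 1 → 7 → 8; 2 → 4 → 2; 3 → 6 → 6; 4 → 1 → 4; 5 → 8 → 1; 6 → 5 → 7; 7 → 2 → 3; 8 → 3 → 5.
Collecting the images, π ∘ ρ = [8 2 6 4 1 7 3 5].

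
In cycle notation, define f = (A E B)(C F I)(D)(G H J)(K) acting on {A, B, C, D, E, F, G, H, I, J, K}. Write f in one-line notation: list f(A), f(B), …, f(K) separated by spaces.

Reading each image from the cycles: A→E, B→A, C→F, D→D, E→B, F→I, G→H, H→J, I→C, J→G, K→K.
So the one-line form is E A F D B I H J C G K.

E A F D B I H J C G K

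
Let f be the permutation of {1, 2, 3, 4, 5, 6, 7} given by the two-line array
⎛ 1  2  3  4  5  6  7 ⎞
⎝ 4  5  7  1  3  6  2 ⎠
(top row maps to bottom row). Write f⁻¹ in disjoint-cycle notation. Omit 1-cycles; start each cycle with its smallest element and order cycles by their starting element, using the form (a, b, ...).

The cycle decomposition of f is (1, 4)(2, 5, 3, 7).
The inverse reverses every cycle; in canonical form, f⁻¹ = (1, 4)(2, 7, 3, 5).

(1, 4)(2, 7, 3, 5)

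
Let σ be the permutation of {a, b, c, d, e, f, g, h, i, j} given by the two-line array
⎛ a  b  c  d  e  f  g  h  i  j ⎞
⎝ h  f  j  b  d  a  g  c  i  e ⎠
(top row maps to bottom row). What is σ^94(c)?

a

Tracing c → j → … returns to c after 8 steps, so c lies in an 8-cycle (a h c j e d b f).
Powers repeat with period 8 on this cycle, and 94 mod 8 = 6, so σ^94(c) = σ^6(c).
Advancing 6 steps from c: c → j → e → d → b → f → a.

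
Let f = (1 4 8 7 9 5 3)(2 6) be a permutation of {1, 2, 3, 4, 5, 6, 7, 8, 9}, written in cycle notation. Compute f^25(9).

9 lies in the 7-cycle (1 4 8 7 9 5 3).
On a 7-cycle, f^7 is the identity, so f^25 = f^4 there (25 ≡ 4 mod 7).
Advancing 4 steps from 9: 9 → 5 → 3 → 1 → 4.

4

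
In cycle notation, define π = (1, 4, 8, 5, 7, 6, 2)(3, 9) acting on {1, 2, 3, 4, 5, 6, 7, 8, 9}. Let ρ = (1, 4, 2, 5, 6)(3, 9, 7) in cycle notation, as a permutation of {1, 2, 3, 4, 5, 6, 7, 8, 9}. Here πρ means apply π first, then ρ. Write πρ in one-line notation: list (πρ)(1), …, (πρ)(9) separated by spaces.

2 4 7 8 3 5 1 6 9

(πρ)(x) = ρ(π(x)). Computing each image: ρ(π(1)) = ρ(4) = 2, ρ(π(2)) = ρ(1) = 4, ρ(π(3)) = ρ(9) = 7, ρ(π(4)) = ρ(8) = 8, ρ(π(5)) = ρ(7) = 3, ρ(π(6)) = ρ(2) = 5, ρ(π(7)) = ρ(6) = 1, ρ(π(8)) = ρ(5) = 6, ρ(π(9)) = ρ(3) = 9.
Hence πρ = [2 4 7 8 3 5 1 6 9].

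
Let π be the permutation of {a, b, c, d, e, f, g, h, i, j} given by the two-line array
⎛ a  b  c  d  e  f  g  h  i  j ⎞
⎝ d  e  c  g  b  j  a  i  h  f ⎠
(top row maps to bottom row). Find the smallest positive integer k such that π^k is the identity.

6

Writing π as disjoint cycles, the cycle lengths are 3, 2, 2, 2, 1.
Since disjoint cycles commute, ord(π) = lcm(3, 2, 2, 2) = 6.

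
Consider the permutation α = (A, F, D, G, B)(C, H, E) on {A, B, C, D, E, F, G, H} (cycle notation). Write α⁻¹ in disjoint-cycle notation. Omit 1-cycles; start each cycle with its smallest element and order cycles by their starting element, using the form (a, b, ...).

(A, B, G, D, F)(C, E, H)

If α sends a → b within a cycle, α⁻¹ sends b → a; equivalently, reverse each cycle.
Reversing each cycle of α and rotating so the smallest element leads gives (A, B, G, D, F)(C, E, H).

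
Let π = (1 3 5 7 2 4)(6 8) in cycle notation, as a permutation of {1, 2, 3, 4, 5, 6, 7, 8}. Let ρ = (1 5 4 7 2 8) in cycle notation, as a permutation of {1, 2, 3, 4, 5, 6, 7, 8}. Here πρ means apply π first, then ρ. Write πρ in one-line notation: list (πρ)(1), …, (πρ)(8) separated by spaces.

3 7 4 5 2 1 8 6

For each element, apply π then ρ: 1 → 3 → 3; 2 → 4 → 7; 3 → 5 → 4; 4 → 1 → 5; 5 → 7 → 2; 6 → 8 → 1; 7 → 2 → 8; 8 → 6 → 6.
So πρ in one-line form is 3 7 4 5 2 1 8 6.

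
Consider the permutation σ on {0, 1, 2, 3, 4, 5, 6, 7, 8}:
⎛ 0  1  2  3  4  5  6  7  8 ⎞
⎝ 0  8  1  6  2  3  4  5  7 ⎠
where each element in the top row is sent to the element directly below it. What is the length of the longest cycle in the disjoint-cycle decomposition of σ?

Decomposing into disjoint cycles gives (1 8 7 5 3 6 4 2); the longest has length 8.

8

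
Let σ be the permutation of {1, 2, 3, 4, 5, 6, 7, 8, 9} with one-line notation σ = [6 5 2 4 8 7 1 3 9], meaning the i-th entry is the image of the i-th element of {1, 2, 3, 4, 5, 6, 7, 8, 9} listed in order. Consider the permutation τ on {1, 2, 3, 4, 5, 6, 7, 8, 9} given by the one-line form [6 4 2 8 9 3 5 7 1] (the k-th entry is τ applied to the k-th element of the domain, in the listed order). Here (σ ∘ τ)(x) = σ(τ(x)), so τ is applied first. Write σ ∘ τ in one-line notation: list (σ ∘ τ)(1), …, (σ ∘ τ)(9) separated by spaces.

7 4 5 3 9 2 8 1 6

(σ ∘ τ)(x) = σ(τ(x)). Computing each image: σ(τ(1)) = σ(6) = 7, σ(τ(2)) = σ(4) = 4, σ(τ(3)) = σ(2) = 5, σ(τ(4)) = σ(8) = 3, σ(τ(5)) = σ(9) = 9, σ(τ(6)) = σ(3) = 2, σ(τ(7)) = σ(5) = 8, σ(τ(8)) = σ(7) = 1, σ(τ(9)) = σ(1) = 6.
Hence σ ∘ τ = [7 4 5 3 9 2 8 1 6].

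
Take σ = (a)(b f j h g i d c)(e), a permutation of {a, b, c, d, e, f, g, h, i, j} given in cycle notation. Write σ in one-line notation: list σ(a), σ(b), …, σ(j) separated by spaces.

a f b c e j i g d h

Image by image: a↦a, b↦f, c↦b, d↦c, e↦e, f↦j, g↦i, h↦g, i↦d, j↦h.
So the one-line form is a f b c e j i g d h.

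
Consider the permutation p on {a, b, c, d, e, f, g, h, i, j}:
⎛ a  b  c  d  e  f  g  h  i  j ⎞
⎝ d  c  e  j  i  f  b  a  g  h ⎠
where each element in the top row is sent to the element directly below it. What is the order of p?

The disjoint-cycle form of p has cycle lengths 5, 4, 1.
Since disjoint cycles commute, ord(p) = lcm(5, 4) = 20.

20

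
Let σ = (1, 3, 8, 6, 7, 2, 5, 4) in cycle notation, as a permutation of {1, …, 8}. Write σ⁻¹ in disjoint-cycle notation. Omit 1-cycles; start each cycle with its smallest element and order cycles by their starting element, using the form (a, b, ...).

The inverse reverses each cycle.
Reversing each cycle of σ and rotating so the smallest element leads gives (1, 4, 5, 2, 7, 6, 8, 3).

(1, 4, 5, 2, 7, 6, 8, 3)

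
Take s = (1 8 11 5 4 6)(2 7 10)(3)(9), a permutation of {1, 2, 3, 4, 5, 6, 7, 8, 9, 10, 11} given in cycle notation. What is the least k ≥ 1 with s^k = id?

The disjoint cycles have lengths 6, 3, 1, 1.
The order of s is the least common multiple of its cycle lengths: lcm(6, 3) = 6.

6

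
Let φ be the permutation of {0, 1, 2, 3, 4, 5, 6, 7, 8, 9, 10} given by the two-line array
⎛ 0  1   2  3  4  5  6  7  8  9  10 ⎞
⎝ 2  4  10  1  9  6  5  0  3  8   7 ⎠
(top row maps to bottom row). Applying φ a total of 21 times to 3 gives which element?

1

Tracing 3 → 1 → … returns to 3 after 5 steps, so 3 lies in a 5-cycle (1 4 9 8 3).
Since the cycle has length 5, φ^21 acts on it the same as φ^1 (21 mod 5 = 1).
Stepping 1 place around the cycle: 3 → 1.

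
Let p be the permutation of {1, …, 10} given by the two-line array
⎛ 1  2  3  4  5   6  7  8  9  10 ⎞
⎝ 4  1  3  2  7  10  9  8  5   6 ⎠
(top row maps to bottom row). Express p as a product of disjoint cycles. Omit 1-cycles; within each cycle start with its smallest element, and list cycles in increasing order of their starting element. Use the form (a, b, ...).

(1, 4, 2)(5, 7, 9)(6, 10)

Start at 1 and follow images: 1 → 4 → 2 → 1, giving the cycle (1, 4, 2).
Continuing from each remaining unvisited element yields (1, 4, 2)(5, 7, 9)(6, 10).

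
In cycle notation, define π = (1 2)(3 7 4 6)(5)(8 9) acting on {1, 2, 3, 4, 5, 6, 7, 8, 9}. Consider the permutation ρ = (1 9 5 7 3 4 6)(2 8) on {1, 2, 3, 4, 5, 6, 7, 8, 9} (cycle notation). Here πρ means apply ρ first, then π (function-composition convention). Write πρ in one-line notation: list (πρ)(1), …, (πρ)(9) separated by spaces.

Chase each element through ρ then π: 1 → 9 → 8; 2 → 8 → 9; 3 → 4 → 6; 4 → 6 → 3; 5 → 7 → 4; 6 → 1 → 2; 7 → 3 → 7; 8 → 2 → 1; 9 → 5 → 5.
Collecting the images, πρ = [8 9 6 3 4 2 7 1 5].

8 9 6 3 4 2 7 1 5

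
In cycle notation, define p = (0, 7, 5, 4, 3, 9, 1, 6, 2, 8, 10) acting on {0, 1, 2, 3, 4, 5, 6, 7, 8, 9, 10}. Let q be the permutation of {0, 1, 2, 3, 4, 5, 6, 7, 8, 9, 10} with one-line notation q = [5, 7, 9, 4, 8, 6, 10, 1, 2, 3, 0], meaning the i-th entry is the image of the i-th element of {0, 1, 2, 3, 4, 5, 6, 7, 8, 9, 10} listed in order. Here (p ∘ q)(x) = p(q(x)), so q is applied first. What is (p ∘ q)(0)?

(p ∘ q)(0) = p(q(0)). q(0) = 5, then p(5) = 4. So (p ∘ q)(0) = 4.

4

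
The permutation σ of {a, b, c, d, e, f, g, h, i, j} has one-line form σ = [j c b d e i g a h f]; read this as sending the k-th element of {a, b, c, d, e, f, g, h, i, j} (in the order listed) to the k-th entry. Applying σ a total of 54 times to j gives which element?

a

Tracing j → f → … returns to j after 5 steps, so j lies in a 5-cycle (a, j, f, i, h).
Powers repeat with period 5 on this cycle, and 54 mod 5 = 4, so σ^54(j) = σ^4(j).
Advancing 4 steps from j: j → f → i → h → a.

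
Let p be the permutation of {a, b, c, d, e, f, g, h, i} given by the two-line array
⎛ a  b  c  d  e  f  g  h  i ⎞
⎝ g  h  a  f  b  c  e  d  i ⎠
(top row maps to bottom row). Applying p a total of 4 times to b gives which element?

c

Tracing b → h → … returns to b after 8 steps, so b lies in an 8-cycle (a, g, e, b, h, d, f, c).
Stepping 4 places around the cycle: b → h → d → f → c.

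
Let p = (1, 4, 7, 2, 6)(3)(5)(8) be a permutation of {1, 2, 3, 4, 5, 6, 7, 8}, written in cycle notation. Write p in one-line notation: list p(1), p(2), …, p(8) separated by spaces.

4 6 3 7 5 1 2 8

Reading each image from the cycles: 1↦4, 2↦6, 3↦3, 4↦7, 5↦5, 6↦1, 7↦2, 8↦8.
So the one-line form is 4 6 3 7 5 1 2 8.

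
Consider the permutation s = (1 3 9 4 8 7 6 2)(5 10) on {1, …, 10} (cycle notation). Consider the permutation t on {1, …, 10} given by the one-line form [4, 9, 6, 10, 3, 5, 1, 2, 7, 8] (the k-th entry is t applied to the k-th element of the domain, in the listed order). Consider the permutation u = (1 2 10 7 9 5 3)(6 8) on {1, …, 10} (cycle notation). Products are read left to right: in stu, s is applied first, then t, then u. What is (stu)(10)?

(stu)(10) = u(t(s(10))). s(10) = 5, then t(5) = 3, then u(3) = 1, so the result is 1.

1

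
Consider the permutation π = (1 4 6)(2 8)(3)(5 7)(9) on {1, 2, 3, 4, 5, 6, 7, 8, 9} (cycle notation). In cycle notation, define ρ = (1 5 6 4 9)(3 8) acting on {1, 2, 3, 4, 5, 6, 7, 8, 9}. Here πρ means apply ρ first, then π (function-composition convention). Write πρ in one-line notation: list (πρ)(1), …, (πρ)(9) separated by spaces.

For each element, apply ρ then π: 1 → 5 → 7; 2 → 2 → 8; 3 → 8 → 2; 4 → 9 → 9; 5 → 6 → 1; 6 → 4 → 6; 7 → 7 → 5; 8 → 3 → 3; 9 → 1 → 4.
So πρ in one-line form is 7 8 2 9 1 6 5 3 4.

7 8 2 9 1 6 5 3 4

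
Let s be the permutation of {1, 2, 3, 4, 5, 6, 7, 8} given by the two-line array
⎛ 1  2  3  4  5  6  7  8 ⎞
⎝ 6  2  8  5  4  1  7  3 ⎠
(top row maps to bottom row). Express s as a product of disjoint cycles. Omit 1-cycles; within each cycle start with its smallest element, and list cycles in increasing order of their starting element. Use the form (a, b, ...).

(1, 6)(3, 8)(4, 5)

Iterating s from 1 gives 1 → 6 → 1; that is the 2-cycle (1, 6).
Repeating from the next unused element and collecting all non-trivial cycles gives (1, 6)(3, 8)(4, 5).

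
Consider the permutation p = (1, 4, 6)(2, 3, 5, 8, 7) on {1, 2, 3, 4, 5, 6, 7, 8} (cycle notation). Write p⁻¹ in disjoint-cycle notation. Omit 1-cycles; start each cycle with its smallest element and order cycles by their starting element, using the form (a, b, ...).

The inverse reverses each cycle.
Reversing each cycle of p and rotating so the smallest element leads gives (1, 6, 4)(2, 7, 8, 5, 3).

(1, 6, 4)(2, 7, 8, 5, 3)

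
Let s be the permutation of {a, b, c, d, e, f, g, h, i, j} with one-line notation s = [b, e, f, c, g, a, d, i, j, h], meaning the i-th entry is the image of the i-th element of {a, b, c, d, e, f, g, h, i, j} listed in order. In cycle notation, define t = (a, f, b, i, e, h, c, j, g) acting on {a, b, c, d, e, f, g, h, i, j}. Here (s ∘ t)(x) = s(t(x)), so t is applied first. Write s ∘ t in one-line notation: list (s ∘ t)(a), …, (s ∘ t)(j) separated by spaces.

(s ∘ t)(x) = s(t(x)). Computing each image: s(t(a)) = s(f) = a, s(t(b)) = s(i) = j, s(t(c)) = s(j) = h, s(t(d)) = s(d) = c, s(t(e)) = s(h) = i, s(t(f)) = s(b) = e, s(t(g)) = s(a) = b, s(t(h)) = s(c) = f, s(t(i)) = s(e) = g, s(t(j)) = s(g) = d.
Hence s ∘ t = [a j h c i e b f g d].

a j h c i e b f g d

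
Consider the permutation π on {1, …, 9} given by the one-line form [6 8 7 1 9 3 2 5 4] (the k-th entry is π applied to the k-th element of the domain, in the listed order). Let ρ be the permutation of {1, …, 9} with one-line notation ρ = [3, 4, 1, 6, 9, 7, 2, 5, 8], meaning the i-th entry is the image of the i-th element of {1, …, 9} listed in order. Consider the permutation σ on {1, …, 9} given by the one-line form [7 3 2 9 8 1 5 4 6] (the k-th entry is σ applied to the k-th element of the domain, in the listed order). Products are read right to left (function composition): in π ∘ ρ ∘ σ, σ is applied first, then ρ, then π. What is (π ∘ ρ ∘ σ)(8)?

3

(π ∘ ρ ∘ σ)(8) = π(ρ(σ(8))). σ(8) = 4, then ρ(4) = 6, then π(6) = 3, so the result is 3.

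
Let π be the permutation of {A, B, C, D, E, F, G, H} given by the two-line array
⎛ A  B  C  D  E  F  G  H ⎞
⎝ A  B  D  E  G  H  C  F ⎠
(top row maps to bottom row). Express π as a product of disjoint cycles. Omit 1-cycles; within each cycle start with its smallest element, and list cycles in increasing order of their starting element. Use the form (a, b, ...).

Iterating π from C gives C → D → E → G → C; that is the 4-cycle (C, D, E, G).
Continuing from each remaining unvisited element yields (C, D, E, G)(F, H).

(C, D, E, G)(F, H)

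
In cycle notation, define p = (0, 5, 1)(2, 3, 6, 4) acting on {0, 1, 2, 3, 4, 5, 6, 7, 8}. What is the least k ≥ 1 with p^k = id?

12

The disjoint cycles have lengths 4, 3, 1, 1.
Since disjoint cycles commute, ord(p) = lcm(4, 3) = 12.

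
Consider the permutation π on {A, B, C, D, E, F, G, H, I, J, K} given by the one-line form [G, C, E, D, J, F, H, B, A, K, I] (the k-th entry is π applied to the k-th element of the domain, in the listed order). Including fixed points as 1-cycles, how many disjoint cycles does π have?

3

The cycle decomposition is (A G H B C E J K I)(D)(F), which has 3 cycles (counting 1-cycles).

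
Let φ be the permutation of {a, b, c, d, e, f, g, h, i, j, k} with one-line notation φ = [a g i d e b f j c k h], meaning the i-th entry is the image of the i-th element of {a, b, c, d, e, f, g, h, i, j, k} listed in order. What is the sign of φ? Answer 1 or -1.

In disjoint-cycle form the cycle lengths are 3, 3, 2, 1, 1, 1.
A cycle is odd iff its length is even; φ has 1 even-length cycle, so sgn(φ) = (−1)^1 and φ is odd.

-1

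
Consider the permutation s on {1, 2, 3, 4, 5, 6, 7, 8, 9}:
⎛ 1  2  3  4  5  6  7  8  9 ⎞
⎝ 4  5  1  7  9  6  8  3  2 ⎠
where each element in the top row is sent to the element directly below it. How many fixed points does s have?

The fixed points (elements with s(x) = x) are {6}, so there is 1.

1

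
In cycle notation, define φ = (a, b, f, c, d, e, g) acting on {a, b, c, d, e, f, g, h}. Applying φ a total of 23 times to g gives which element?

g lies in the 7-cycle (a, b, f, c, d, e, g).
On a 7-cycle, φ^7 is the identity, so φ^23 = φ^2 there (23 ≡ 2 mod 7).
Stepping 2 places around the cycle: g → a → b.

b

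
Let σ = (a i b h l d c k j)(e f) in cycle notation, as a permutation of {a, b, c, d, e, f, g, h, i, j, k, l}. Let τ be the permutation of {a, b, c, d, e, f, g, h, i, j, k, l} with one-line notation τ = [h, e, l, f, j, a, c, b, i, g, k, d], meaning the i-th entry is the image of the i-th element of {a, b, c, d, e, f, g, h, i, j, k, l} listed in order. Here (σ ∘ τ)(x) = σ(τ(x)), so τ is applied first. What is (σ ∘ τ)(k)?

First apply τ: τ(k) = k, then σ(k) = j. Thus (σ ∘ τ)(k) = j.

j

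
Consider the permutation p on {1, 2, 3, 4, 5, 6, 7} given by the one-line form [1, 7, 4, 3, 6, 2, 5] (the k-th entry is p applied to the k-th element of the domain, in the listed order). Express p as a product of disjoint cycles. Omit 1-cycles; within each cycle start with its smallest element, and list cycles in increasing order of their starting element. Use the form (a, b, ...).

(2, 7, 5, 6)(3, 4)

Start at 2 and follow images: 2 → 7 → 5 → 6 → 2, giving the cycle (2, 7, 5, 6).
Repeating from the next unused element and collecting all non-trivial cycles gives (2, 7, 5, 6)(3, 4).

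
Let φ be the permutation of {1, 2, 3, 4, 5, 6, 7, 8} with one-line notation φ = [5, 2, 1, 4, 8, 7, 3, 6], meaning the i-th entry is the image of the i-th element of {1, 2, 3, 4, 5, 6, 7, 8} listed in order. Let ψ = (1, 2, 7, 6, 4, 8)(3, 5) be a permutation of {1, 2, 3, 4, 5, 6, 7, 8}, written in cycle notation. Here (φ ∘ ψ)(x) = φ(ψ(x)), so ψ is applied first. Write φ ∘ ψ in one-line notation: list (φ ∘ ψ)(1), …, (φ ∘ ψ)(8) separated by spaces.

(φ ∘ ψ)(x) = φ(ψ(x)). Computing each image: φ(ψ(1)) = φ(2) = 2, φ(ψ(2)) = φ(7) = 3, φ(ψ(3)) = φ(5) = 8, φ(ψ(4)) = φ(8) = 6, φ(ψ(5)) = φ(3) = 1, φ(ψ(6)) = φ(4) = 4, φ(ψ(7)) = φ(6) = 7, φ(ψ(8)) = φ(1) = 5.
Hence φ ∘ ψ = [2 3 8 6 1 4 7 5].

2 3 8 6 1 4 7 5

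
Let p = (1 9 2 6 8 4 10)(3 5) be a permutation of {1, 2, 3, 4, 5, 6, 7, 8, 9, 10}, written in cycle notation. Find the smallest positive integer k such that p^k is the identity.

14

The cycle type of p is (7, 2, 1).
The order of p is the least common multiple of its cycle lengths: lcm(7, 2) = 14.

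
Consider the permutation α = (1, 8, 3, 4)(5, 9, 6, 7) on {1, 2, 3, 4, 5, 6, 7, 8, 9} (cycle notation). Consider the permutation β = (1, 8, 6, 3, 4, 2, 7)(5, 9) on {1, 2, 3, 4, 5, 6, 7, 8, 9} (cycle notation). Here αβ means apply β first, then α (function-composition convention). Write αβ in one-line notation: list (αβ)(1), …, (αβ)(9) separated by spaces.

(αβ)(x) = α(β(x)). Computing each image: α(β(1)) = α(8) = 3, α(β(2)) = α(7) = 5, α(β(3)) = α(4) = 1, α(β(4)) = α(2) = 2, α(β(5)) = α(9) = 6, α(β(6)) = α(3) = 4, α(β(7)) = α(1) = 8, α(β(8)) = α(6) = 7, α(β(9)) = α(5) = 9.
Hence αβ = [3 5 1 2 6 4 8 7 9].

3 5 1 2 6 4 8 7 9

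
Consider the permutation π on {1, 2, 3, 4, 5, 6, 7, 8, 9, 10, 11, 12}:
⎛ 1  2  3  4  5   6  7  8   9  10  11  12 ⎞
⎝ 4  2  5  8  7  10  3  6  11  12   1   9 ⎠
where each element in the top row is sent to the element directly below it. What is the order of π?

24

Decomposing into disjoint cycles gives cycle lengths 8, 3, 1.
Since disjoint cycles commute, ord(π) = lcm(8, 3) = 24.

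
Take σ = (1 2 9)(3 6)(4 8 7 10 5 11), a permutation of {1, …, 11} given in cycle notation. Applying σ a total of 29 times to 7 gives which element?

7 lies in the 6-cycle (4 8 7 10 5 11).
Powers repeat with period 6 on this cycle, and 29 mod 6 = 5, so σ^29(7) = σ^5(7).
Advancing 5 steps from 7: 7 → 10 → 5 → 11 → 4 → 8.

8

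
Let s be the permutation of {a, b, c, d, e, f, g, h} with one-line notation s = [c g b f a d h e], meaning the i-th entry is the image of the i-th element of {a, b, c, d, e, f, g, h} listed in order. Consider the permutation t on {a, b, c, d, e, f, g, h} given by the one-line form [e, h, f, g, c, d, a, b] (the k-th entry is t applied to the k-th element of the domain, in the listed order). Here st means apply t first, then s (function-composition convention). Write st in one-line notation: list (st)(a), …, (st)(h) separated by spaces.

(st)(x) = s(t(x)). Computing each image: s(t(a)) = s(e) = a, s(t(b)) = s(h) = e, s(t(c)) = s(f) = d, s(t(d)) = s(g) = h, s(t(e)) = s(c) = b, s(t(f)) = s(d) = f, s(t(g)) = s(a) = c, s(t(h)) = s(b) = g.
Hence st = [a e d h b f c g].

a e d h b f c g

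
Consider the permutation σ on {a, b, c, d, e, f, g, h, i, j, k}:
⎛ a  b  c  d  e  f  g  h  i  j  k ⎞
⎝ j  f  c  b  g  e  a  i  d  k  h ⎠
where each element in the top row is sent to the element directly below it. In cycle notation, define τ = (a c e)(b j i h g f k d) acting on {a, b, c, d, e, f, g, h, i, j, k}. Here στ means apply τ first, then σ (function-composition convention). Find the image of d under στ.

f

First apply τ: τ(d) = b, then σ(b) = f. Thus (στ)(d) = f.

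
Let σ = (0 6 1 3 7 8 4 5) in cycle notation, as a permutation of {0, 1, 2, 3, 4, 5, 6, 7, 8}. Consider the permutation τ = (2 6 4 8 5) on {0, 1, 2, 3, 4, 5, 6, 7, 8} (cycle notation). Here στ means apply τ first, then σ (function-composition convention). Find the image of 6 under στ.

5

τ(6) = 4, then σ(4) = 5; composing gives (στ)(6) = 5.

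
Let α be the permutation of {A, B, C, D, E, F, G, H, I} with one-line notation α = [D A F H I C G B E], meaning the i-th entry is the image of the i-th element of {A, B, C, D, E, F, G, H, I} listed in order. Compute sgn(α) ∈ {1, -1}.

In disjoint-cycle form the cycle lengths are 4, 2, 2, 1.
A cycle is odd iff its length is even; α has 3 even-length cycles, so sgn(α) = (−1)^3 and α is odd.

-1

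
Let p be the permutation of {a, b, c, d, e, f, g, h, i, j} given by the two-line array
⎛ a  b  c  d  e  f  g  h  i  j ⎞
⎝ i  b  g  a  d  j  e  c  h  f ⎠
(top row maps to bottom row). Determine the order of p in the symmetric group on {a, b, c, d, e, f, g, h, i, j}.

14

The disjoint-cycle form of p has cycle lengths 7, 2, 1.
The order is lcm(7, 2) = 14.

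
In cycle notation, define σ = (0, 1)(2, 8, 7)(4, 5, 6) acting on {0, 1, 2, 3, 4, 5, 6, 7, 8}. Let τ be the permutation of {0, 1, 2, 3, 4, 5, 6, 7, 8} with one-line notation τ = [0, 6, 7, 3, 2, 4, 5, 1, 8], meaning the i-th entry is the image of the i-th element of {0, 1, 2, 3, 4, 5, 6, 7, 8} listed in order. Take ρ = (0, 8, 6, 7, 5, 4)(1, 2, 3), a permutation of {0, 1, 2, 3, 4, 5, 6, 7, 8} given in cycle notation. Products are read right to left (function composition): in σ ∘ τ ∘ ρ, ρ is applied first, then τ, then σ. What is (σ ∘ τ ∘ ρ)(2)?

3

(σ ∘ τ ∘ ρ)(2) = σ(τ(ρ(2))). ρ(2) = 3, then τ(3) = 3, then σ(3) = 3, so the result is 3.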